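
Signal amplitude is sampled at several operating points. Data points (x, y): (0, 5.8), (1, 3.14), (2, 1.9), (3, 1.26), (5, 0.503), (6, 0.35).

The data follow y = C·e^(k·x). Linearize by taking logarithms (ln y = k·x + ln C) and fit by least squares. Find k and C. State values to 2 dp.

k = -0.46, C = 5.20

Taking logs, ln y = k·x + ln C, so regress ln y on x.
Over the data: Σx = 17.0000, Σ(x)² = 75.0000, Σln y = 2.0381, Σx·ln y = -6.6135.
Normal system: [[75.0000, 17.0000]; [17.0000, 6]]·[k, ln C]ᵀ = [-6.6135, 2.0381]ᵀ.
Solving (det = 161.0000): k = -0.46166, ln C = 1.64773, so C = exp(1.64773) = 5.19515.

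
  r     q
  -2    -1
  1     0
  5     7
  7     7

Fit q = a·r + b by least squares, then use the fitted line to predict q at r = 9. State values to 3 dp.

q̂ = 9.692

Setting ∂/∂a … = 0 gives: 79·a + 11·b = 86;  11·a + 4·b = 13.
(Σr·r = 79, Σr = 11, Σ1 = 4, Σr·q = 86, Σq = 13.)
Δ = 79·4 − 11² = 195.
a = (86·4 − 11·13)/195 = 67/65; b = (79·13 − 11·86)/195 = 27/65.
At r = 9: q̂ = (67/65)·(9) + (27/65)·(1) = 126/13.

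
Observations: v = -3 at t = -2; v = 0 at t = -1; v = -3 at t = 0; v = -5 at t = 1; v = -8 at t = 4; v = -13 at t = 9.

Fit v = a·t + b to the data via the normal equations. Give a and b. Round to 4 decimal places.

Normal-equation sums: Σt·t = 103, Σt = 11, Σ1 = 6.
Moment sums: Σt·v = -148, Σv = -32.
MᵀM·[a, b]ᵀ = Mᵀv becomes [[103, 11]; [11, 6]]·[a, b]ᵀ = [-148, -32]ᵀ.
Determinant 103·6 − 11² = 497.
a = ((-148)·6 − 11·(-32))/497 = -536/497; b = (103·(-32) − 11·(-148))/497 = -1668/497.

a = -1.0785, b = -3.3561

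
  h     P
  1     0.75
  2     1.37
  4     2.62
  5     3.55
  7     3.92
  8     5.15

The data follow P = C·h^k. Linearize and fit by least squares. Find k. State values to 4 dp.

k = 0.9084

Taking logs, ln P = k·ln h + ln C, so regress ln P on ln h.
XᵀX = [[13.1032, 7.7142]; [7.7142, 6]], rhs = [9.6590, 5.2623]ᵀ  (here Σln h = 7.7142, Σ(ln h)² = 13.1032, Σln P = 5.2623, Σln h·ln P = 9.6590).
Solving (det = 19.1098): k = 0.90839, ln C = -0.29087.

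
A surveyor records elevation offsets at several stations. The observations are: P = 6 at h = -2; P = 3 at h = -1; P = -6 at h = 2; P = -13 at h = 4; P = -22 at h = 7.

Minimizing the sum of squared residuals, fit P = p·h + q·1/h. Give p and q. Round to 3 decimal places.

Normal-equation sums: Σh·h = 74, Σh·1/h = 5, Σ1/h·1/h = 1241/784.
For MᵀP: Σh·P = -233, Σ1/h·P = -431/28.
Normal equations: [[74, 5]; [5, 1241/784]]·[p, q]ᵀ = [-233, -431/28]ᵀ.
Δ = 74·(1241/784) − 5² = 36117/392.
p = ((-233)·(1241/784) − 5·(-431/28))/(36117/392) = -76271/24078; q = (74·(-431/28) − 5·(-233))/(36117/392) = 3388/12039.

p = -3.168, q = 0.281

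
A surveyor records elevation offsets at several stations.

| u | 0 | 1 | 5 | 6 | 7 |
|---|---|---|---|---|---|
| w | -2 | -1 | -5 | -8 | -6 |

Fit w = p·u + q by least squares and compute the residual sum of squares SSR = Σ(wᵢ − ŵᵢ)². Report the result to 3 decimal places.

Entries of AᵀA: Σu·u = 111, Σu = 19, Σ1 = 5.
And Σu·w = -116, Σw = -22.
AᵀA·[p, q]ᵀ = Aᵀw becomes [[111, 19]; [19, 5]]·[p, q]ᵀ = [-116, -22]ᵀ.
Eliminating q: 5·(row 1) − 19·(row 2) gives 194·p = 5·(-116) − 19·(-22) = -162, so p = -81/97.
Then q = ((-22) − 19·(-81/97))/5 = -119/97.
Residuals: -75/97, 103/97, 39/97, -171/97, 104/97; SSR = 596/97.

SSR = 6.144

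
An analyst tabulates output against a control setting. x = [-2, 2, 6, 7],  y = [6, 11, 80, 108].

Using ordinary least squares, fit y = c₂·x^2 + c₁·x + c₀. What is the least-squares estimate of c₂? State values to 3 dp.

AᵀA·[c₂, c₁, c₀]ᵀ = Aᵀy reads: 3729·c₂ + 559·c₁ + 93·c₀ = 8240;  559·c₂ + 93·c₁ + 13·c₀ = 1246;  93·c₂ + 13·c₁ + 4·c₀ = 205.
Row-reducing yields c₂ = 13721/6796, c₁ = 8219/6796, c₀ = 1285/3398.

c₂ = 2.019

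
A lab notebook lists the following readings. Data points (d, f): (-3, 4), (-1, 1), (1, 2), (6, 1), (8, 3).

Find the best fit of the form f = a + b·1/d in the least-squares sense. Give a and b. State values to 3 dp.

a = 2.201, b = 0.139

Setting ∂/∂a … = 0 gives: 5·a + (-1/24)·b = 11;  (-1/24)·a + (1241/576)·b = 5/24.
Determinant 5·(1241/576) − (-1/24)² = 517/48.
a = (11·(1241/576) − (-1/24)·(5/24))/(517/48) = 1138/517; b = (5·(5/24) − (-1/24)·11)/(517/48) = 72/517.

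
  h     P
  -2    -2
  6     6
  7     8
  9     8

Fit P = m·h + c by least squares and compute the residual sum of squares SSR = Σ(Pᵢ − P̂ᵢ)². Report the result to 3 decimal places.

SSR = 1.943

Entries of XᵀX: Σh·h = 170, Σh = 20, Σ1 = 4.
Moment sums: Σh·P = 168, ΣP = 20.
Δ = 170·4 − 20² = 280.
m = (168·4 − 20·20)/280 = 34/35; c = (170·20 − 20·168)/280 = 1/7.
Residuals: -1/5, 1/35, 37/35, -31/35; SSR = 68/35.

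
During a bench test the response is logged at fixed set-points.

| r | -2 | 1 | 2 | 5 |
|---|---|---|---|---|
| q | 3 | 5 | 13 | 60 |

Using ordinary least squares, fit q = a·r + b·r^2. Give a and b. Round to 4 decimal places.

a = 2.4871, b = 1.9083

Normal-equation sums: Σr·r = 34, Σr·r^2 = 126, Σr^2·r^2 = 658.
For Xᵀq: Σr·q = 325, Σr^2·q = 1569.
XᵀX·[a, b]ᵀ = Xᵀq becomes [[34, 126]; [126, 658]]·[a, b]ᵀ = [325, 1569]ᵀ.
det = 34·658 − 126² = 6496.
a = (325·658 − 126·1569)/6496 = 577/232; b = (34·1569 − 126·325)/6496 = 3099/1624.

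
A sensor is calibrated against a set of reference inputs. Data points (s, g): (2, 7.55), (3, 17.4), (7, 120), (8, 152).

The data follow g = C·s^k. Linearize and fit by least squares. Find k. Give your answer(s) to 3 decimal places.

Let Y = ln g. Fitting Y = k·ln s + ln C by least squares:
XᵀX = [[9.7980, 5.8171]; [5.8171, 4]], rhs = [24.3023, 14.6894]ᵀ  (here Σln s = 5.8171, Σ(ln s)² = 9.7980, Σln g = 14.6894, Σln s·ln g = 24.3023).
Solving (det = 5.3534): k = 2.19660, ln C = 0.47788.

k = 2.197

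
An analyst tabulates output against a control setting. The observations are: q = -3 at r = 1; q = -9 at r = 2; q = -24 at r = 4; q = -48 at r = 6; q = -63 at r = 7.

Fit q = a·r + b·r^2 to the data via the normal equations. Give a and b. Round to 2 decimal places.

Normal-equation sums: Σr·r = 106, Σr·r^2 = 632, Σr^2·r^2 = 3970.
And Σr·q = -846, Σr^2·q = -5238.
AᵀA·[a, b]ᵀ = Aᵀq becomes [[106, 632]; [632, 3970]]·[a, b]ᵀ = [-846, -5238]ᵀ.
Δ = 106·3970 − 632² = 21396.
a = ((-846)·3970 − 632·(-5238))/21396 = -4017/1783; b = (106·(-5238) − 632·(-846))/21396 = -1713/1783.

a = -2.25, b = -0.96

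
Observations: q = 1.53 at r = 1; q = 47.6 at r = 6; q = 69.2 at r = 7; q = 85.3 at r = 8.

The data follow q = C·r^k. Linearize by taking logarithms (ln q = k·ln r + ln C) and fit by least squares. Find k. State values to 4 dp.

Linearized form: ln q = k·ln r + ln C. From the 4 transformed points,
Sums: Σln r = 5.8171, Σ(ln r)² = 11.3210, Σln q = 12.9713, Σln r·ln q = 24.4117.
Normal system: [[11.3210, 5.8171]; [5.8171, 4]]·[k, ln C]ᵀ = [24.4117, 12.9713]ᵀ.
Slope k = (n·Σln r·ln q − Σln r·Σln q)/(n·Σ(ln r)² − (Σln r)²) = (4·24.4117 − 5.8171·12.9713)/11.4454 = 1.93888; ln C = (Σln q − k·Σln r)/n = 0.42315.

k = 1.9389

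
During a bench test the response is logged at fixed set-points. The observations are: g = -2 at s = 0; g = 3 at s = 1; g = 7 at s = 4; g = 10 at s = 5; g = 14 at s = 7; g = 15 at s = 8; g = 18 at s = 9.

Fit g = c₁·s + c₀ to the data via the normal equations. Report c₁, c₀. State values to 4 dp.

c₁ = 2.0504, c₀ = -0.6734

Sums needed: Σs·s = 236, Σs = 34, Σ1 = 7.
And Σs·g = 461, Σg = 65.
Determinant 236·7 − 34² = 496.
c₁ = (461·7 − 34·65)/496 = 1017/496; c₀ = (236·65 − 34·461)/496 = -167/248.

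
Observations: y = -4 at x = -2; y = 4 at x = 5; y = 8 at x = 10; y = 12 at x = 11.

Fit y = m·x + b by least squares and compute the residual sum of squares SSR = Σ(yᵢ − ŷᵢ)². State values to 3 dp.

SSR = 4.151

Setting ∂/∂m … = 0 gives: 250·m + 24·b = 240;  24·m + 4·b = 20.
Δ = 250·4 − 24² = 424.
m = (240·4 − 24·20)/424 = 60/53; b = (250·20 − 24·240)/424 = -95/53.
Residuals: 3/53, 7/53, -81/53, 71/53; SSR = 220/53.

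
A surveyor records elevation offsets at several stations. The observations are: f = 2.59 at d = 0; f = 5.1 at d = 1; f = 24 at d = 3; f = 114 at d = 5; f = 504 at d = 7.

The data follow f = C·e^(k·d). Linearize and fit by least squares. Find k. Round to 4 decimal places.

k = 0.7593

With ln fᵢ as the transformed response and dᵢ as the regressor:
XᵀX = [[84.0000, 16.0000]; [16.0000, 5]], rhs = [78.4024, 16.7177]ᵀ  (here Σd = 16.0000, Σ(d)² = 84.0000, Σln f = 16.7177, Σd·ln f = 78.4024).
Slope k = (n·Σd·ln f − Σd·Σln f)/(n·Σ(d)² − (Σd)²) = (5·78.4024 − 16.0000·16.7177)/164.0000 = 0.75932; ln C = (Σln f − k·Σd)/n = 0.91372.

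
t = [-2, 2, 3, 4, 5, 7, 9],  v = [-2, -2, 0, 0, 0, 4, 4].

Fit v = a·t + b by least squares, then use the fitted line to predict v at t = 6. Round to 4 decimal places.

Normal-equation sums: Σt·t = 188, Σt = 28, Σ1 = 7.
Right-hand side: Σt·v = 64, Σv = 4.
XᵀX·[a, b]ᵀ = Xᵀv becomes [[188, 28]; [28, 7]]·[a, b]ᵀ = [64, 4]ᵀ.
Eliminating b: 7·(row 1) − 28·(row 2) gives 532·a = 7·64 − 28·4 = 336, so a = 12/19.
Then b = (4 − 28·(12/19))/7 = -260/133.
At t = 6: v̂ = (12/19)·(6) + (-260/133)·(1) = 244/133.

v̂ = 1.8346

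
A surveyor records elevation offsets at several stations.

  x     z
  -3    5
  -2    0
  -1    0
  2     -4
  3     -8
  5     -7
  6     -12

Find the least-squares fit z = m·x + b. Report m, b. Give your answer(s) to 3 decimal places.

m = -1.585, b = -1.450

AᵀA·[m, b]ᵀ = Aᵀz reads: 88·m + 10·b = -154;  10·m + 7·b = -26.
(Σx·x = 88, Σx = 10, Σ1 = 7, Σx·z = -154, Σz = -26.)
Eliminating b: 7·(row 1) − 10·(row 2) gives 516·m = 7·(-154) − 10·(-26) = -818, so m = -409/258.
Then b = ((-26) − 10·(-409/258))/7 = -187/129.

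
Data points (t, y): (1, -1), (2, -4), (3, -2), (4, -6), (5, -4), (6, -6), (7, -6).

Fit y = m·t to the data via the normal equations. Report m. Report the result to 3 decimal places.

m = -0.979

The normal equations are: 140·m = -137.
m = (-137)/140 = -0.978571.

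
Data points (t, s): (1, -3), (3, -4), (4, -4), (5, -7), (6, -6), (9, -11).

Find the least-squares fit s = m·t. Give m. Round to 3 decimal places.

m = -1.196

Setting ∂/∂m … = 0 gives: 168·m = -201.
(Σt·t = 168, Σt·s = -201.)
Hence m = -201 / 168 ≈ -1.19643.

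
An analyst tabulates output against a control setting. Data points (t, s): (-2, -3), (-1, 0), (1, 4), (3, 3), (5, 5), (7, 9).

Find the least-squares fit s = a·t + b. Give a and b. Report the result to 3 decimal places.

XᵀX·[a, b]ᵀ = Xᵀs reads: 89·a + 13·b = 107;  13·a + 6·b = 18.
(Σt·t = 89, Σt = 13, Σ1 = 6, Σt·s = 107, Σs = 18.)
Eliminating b: 6·(row 1) − 13·(row 2) gives 365·a = 6·107 − 13·18 = 408, so a = 408/365.
Then b = (18 − 13·(408/365))/6 = 211/365.

a = 1.118, b = 0.578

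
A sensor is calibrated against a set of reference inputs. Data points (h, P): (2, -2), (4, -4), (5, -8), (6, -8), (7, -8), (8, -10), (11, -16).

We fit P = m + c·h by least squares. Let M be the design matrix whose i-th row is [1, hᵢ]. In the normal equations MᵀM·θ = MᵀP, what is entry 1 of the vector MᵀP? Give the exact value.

Entry 1 ↔ basis 1, so (MᵀP)_{1} = Σᵢ Pᵢ = (1)·(-2) + (1)·(-4) + (1)·(-8) + (1)·(-8) + (1)·(-8) + (1)·(-10) + (1)·(-16) = -56.

-56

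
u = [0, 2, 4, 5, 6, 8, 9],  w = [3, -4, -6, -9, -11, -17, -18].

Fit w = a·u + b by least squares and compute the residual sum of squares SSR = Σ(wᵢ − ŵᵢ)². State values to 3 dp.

The normal system AᵀA·[a, b]ᵀ = Aᵀw is [[226, 34]; [34, 7]]·[a, b]ᵀ = [-441, -62]ᵀ.
Eliminating b: 7·(row 1) − 34·(row 2) gives 426·a = 7·(-441) − 34·(-62) = -979, so a = -979/426.
Then b = ((-62) − 34·(-979/426))/7 = 491/213.
Residuals: 148/213, -364/213, 63/71, 79/426, 103/213, -196/213, 161/426; SSR = 2321/426.

SSR = 5.448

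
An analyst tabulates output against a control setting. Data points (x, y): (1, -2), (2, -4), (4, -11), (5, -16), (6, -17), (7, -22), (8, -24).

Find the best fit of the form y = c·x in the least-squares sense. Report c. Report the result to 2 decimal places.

c = -2.98

The normal equations are: 195·c = -582.
c = (-582)/195 = -2.98462.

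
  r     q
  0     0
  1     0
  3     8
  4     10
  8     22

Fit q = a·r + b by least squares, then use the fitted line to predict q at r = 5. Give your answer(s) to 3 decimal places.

Compute the Gram sums: Σr·r = 90, Σr = 16, Σ1 = 5.
Moment sums: Σr·q = 240, Σq = 40.
Normal equations: [[90, 16]; [16, 5]]·[a, b]ᵀ = [240, 40]ᵀ.
det = 90·5 − 16² = 194.
a = (240·5 − 16·40)/194 = 280/97; b = (90·40 − 16·240)/194 = -120/97.
At r = 5: q̂ = (280/97)·(5) + (-120/97)·(1) = 1280/97.

q̂ = 13.196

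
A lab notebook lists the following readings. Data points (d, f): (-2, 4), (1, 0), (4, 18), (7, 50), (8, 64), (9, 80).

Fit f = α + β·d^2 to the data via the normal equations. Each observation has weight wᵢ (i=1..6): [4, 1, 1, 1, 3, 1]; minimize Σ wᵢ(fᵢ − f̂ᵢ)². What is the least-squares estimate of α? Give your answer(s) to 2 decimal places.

α = 0.20

XᵀWX·[α, β]ᵀ = XᵀWf reads: 11·α + 355·β = 356;  355·α + 21571·β = 21570.
(Σwᵢ·1 = 11, Σwᵢ·d^2 = 355, Σwᵢ·d^2·d^2 = 21571, Σwᵢ·f = 356, Σwᵢ·d^2·f = 21570.)
Δ = 11·21571 − 355² = 111256.
α = (356·21571 − 355·21570)/111256 = 10963/55628; β = (11·21570 − 355·356)/111256 = 55445/55628.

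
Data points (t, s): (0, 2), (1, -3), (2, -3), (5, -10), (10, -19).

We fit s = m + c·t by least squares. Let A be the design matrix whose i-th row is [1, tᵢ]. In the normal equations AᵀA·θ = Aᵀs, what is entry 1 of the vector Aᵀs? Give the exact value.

Entry 1 ↔ basis 1, so (Aᵀs)_{1} = Σᵢ sᵢ = (1)·(2) + (1)·(-3) + (1)·(-3) + (1)·(-10) + (1)·(-19) = -33.

-33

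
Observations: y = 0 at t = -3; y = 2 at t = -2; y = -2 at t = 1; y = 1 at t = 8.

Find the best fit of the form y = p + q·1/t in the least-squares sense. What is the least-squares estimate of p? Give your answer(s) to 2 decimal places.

Normal-equation sums: Σ1 = 4, Σ1/t = 7/24, Σ1/t·1/t = 793/576.
Right-hand side: Σy = 1, Σ1/t·y = -23/8.
AᵀA·[p, q]ᵀ = Aᵀy becomes [[4, 7/24]; [7/24, 793/576]]·[p, q]ᵀ = [1, -23/8]ᵀ.
det = 4·(793/576) − (7/24)² = 347/64.
p = (1·(793/576) − (7/24)·(-23/8))/(347/64) = 1276/3123; q = (4·(-23/8) − (7/24)·1)/(347/64) = -2264/1041.

p = 0.41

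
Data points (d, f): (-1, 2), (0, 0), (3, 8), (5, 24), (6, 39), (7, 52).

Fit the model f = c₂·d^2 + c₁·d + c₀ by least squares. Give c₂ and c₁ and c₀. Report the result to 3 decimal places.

The normal equations are: 4404·c₂ + 710·c₁ + 120·c₀ = 4626;  710·c₂ + 120·c₁ + 20·c₀ = 740;  120·c₂ + 20·c₁ + 6·c₀ = 125.
Solving the 3×3 system (Gaussian elimination) gives c₂ = 1973/1617, c₁ = -555/539, c₀ = -445/3234.

c₂ = 1.220, c₁ = -1.030, c₀ = -0.138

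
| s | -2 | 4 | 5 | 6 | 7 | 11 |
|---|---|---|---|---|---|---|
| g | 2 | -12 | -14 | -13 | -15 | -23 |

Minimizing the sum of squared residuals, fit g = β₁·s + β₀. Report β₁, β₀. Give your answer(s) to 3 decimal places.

Setting ∂/∂β₁ … = 0 gives: 251·β₁ + 31·β₀ = -558;  31·β₁ + 6·β₀ = -75.
Δ = 251·6 − 31² = 545.
β₁ = ((-558)·6 − 31·(-75))/545 = -1023/545; β₀ = (251·(-75) − 31·(-558))/545 = -1527/545.

β₁ = -1.877, β₀ = -2.802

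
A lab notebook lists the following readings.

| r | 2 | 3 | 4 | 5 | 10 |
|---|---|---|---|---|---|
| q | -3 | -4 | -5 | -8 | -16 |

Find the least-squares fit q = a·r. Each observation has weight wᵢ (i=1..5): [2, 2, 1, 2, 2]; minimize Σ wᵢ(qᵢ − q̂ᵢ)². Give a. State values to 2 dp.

Setting ∂/∂a … = 0 gives: 292·a = -456.
a = (-456)/292 = -1.56164.

a = -1.56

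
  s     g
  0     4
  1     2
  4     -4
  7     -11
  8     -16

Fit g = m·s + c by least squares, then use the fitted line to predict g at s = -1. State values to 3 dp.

ĝ = 6.900

The normal equations are: 130·m + 20·c = -219;  20·m + 5·c = -25.
(Σs·s = 130, Σs = 20, Σ1 = 5, Σs·g = -219, Σg = -25.)
Eliminating c: 5·(row 1) − 20·(row 2) gives 250·m = 5·(-219) − 20·(-25) = -595, so m = -119/50.
Then c = ((-25) − 20·(-119/50))/5 = 113/25.
At s = -1: ĝ = (-119/50)·(-1) + (113/25)·(1) = 69/10.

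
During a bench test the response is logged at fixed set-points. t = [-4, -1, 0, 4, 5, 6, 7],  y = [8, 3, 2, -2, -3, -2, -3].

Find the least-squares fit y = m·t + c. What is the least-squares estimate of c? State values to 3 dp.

c = 2.775

Sums needed: Σt·t = 143, Σt = 17, Σ1 = 7.
Moment sums: Σt·y = -91, Σy = 3.
AᵀA·[m, c]ᵀ = Aᵀy becomes [[143, 17]; [17, 7]]·[m, c]ᵀ = [-91, 3]ᵀ.
det = 143·7 − 17² = 712.
m = ((-91)·7 − 17·3)/712 = -86/89; c = (143·3 − 17·(-91))/712 = 247/89.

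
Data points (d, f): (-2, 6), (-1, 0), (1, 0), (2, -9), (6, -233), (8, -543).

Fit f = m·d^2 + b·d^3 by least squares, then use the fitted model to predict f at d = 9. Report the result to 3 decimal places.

The normal equations are: 5426·m + 40544·b = -43152;  40544·m + 308930·b = -328464.
(Σd^2·d^2 = 5426, Σd^2·d^3 = 40544, Σd^3·d^3 = 308930, Σd^2·f = -43152, Σd^3·f = -328464.)
Eliminating b: 308930·(row 1) − 40544·(row 2) gives 32438244·m = 308930·(-43152) − 40544·(-328464) = -13702944, so m = -1141912/2703187.
Then b = ((-328464) − 40544·(-1141912/2703187))/308930 = -2724248/2703187.
At d = 9: f̂ = (-1141912/2703187)·(81) + (-2724248/2703187)·(729) = -2078471664/2703187.

f̂ = -768.897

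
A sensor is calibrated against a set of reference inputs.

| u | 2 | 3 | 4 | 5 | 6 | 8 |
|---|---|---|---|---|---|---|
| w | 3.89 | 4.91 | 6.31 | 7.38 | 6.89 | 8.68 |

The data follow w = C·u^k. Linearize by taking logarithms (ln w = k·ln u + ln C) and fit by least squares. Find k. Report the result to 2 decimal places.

k = 0.57

Let Y = ln w. Fitting Y = k·ln u + ln C by least squares:
Σln u = 8.6587, Σ(ln u)² = 13.7340, Σln w = 10.8817, Σln u·ln w = 16.4124.
Equations: 13.7340·k + 8.6587·ln C = 16.4124;  8.6587·k + 6·ln C = 10.8817.
Δ = 13.7340·6 − (8.6587)² = 7.4309; k = (16.4124·6 − 8.6587·10.8817)/7.4309 = 0.57233, ln C = (13.7340·10.8817 − 8.6587·16.4124)/7.4309 = 0.98767.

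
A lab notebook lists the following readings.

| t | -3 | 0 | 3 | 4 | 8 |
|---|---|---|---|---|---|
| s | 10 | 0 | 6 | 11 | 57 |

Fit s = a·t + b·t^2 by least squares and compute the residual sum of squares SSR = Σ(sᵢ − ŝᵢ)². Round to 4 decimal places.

With design matrix X, XᵀX = [[98, 576]; [576, 4514]] and Xᵀs = [488, 3968]ᵀ.
Eliminating b: 4514·(row 1) − 576·(row 2) gives 110596·a = 4514·488 − 576·3968 = -82736, so a = -20684/27649.
Then b = (3968 − 576·(-20684/27649))/4514 = 26944/27649.
Residuals: -28058/27649, 0, -14550/27649, -44229/27649, 17049/27649; SSR = 117394/27649.

SSR = 4.2459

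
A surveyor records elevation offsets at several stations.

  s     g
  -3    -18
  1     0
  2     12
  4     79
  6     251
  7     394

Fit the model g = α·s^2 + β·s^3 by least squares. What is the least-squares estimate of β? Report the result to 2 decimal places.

β = 1.01

Sums needed: Σs^2·s^2 = 4051, Σs^2·s^3 = 25397, Σs^3·s^3 = 169195.
Right-hand side: Σs^2·g = 29492, Σs^3·g = 194996.
Normal equations: [[4051, 25397]; [25397, 169195]]·[α, β]ᵀ = [29492, 194996]ᵀ.
det = 4051·169195 − 25397² = 40401336.
α = (29492·169195 − 25397·194996)/40401336 = 4698191/5050167; β = (4051·194996 − 25397·29492)/40401336 = 5115059/5050167.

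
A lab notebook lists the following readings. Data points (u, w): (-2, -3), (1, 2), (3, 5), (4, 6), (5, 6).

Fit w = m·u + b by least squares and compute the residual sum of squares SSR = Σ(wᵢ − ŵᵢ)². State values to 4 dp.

Forming XᵀX = [[55, 11]; [11, 5]] and Xᵀw = [77, 16]ᵀ gives XᵀX·[m, b]ᵀ = Xᵀw.
Eliminating b: 5·(row 1) − 11·(row 2) gives 154·m = 5·77 − 11·16 = 209, so m = 19/14.
Then b = (16 − 11·(19/14))/5 = 3/14.
Residuals: -1/2, 3/7, 5/7, 5/14, -1; SSR = 29/14.

SSR = 2.0714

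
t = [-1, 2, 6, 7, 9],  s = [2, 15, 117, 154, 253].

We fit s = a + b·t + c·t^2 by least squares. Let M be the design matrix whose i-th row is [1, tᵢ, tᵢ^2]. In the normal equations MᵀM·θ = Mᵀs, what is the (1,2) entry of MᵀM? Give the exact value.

23

Row 1 ↔ basis 1, column 2 ↔ basis t, so (MᵀM)_{1,2} = Σᵢ t = (1)·(-1) + (1)·(2) + (1)·(6) + (1)·(7) + (1)·(9) = 23.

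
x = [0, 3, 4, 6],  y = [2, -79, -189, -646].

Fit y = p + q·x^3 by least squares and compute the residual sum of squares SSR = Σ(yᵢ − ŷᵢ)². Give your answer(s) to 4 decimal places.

The normal system AᵀA·[p, q]ᵀ = Aᵀy is [[4, 307]; [307, 51481]]·[p, q]ᵀ = [-912, -153765]ᵀ.
det = 4·51481 − 307² = 111675.
p = ((-912)·51481 − 307·(-153765))/111675 = 85061/37225; q = (4·(-153765) − 307·(-912))/111675 = -111692/37225.
Residuals: -10611/37225, -10152/37225, 27702/37225, -6939/37225; SSR = 27702/37225.

SSR = 0.7442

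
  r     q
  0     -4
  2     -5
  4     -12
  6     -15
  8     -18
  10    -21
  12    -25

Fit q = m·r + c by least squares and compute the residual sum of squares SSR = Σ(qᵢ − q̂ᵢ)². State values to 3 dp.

The normal equations are: 364·m + 42·c = -802;  42·m + 7·c = -100.
Determinant 364·7 − 42² = 784.
m = ((-802)·7 − 42·(-100))/784 = -101/56; c = (364·(-100) − 42·(-802))/784 = -97/28.
Residuals: -15/28, 29/14, -37/28, -5/7, -3/28, 1/2, 3/28; SSR = 199/28.

SSR = 7.107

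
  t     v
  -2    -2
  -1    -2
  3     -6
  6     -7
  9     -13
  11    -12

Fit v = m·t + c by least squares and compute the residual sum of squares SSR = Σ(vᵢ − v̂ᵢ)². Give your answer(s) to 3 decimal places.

SSR = 6.921

Entries of MᵀM: Σt·t = 252, Σt = 26, Σ1 = 6.
And Σt·v = -303, Σv = -42.
MᵀM·[m, c]ᵀ = Mᵀv becomes [[252, 26]; [26, 6]]·[m, c]ᵀ = [-303, -42]ᵀ.
Determinant 252·6 − 26² = 836.
m = ((-303)·6 − 26·(-42))/836 = -33/38; c = (252·(-42) − 26·(-303))/836 = -123/38.
Residuals: -1/2, 7/19, -3/19, 55/38, -37/19, 15/19; SSR = 263/38.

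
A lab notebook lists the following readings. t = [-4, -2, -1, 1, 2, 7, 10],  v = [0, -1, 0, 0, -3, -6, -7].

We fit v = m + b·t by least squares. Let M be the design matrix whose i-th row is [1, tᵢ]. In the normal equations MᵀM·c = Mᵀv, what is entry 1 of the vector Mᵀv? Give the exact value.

Entry 1 ↔ basis 1, so (Mᵀv)_{1} = Σᵢ vᵢ = (1)·(0) + (1)·(-1) + (1)·(0) + (1)·(0) + (1)·(-3) + (1)·(-6) + (1)·(-7) = -17.

-17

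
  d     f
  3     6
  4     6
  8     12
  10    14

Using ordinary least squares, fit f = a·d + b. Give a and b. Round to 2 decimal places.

a = 1.24, b = 1.77

The normal system MᵀM·[a, b]ᵀ = Mᵀf is [[189, 25]; [25, 4]]·[a, b]ᵀ = [278, 38]ᵀ.
Δ = 189·4 − 25² = 131.
a = (278·4 − 25·38)/131 = 162/131; b = (189·38 − 25·278)/131 = 232/131.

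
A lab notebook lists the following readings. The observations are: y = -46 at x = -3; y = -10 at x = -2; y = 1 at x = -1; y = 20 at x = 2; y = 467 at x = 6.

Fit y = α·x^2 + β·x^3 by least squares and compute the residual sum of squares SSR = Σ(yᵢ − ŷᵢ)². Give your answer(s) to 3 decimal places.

SSR = 9.076

Normal-equation sums: Σx^2·x^2 = 1410, Σx^2·x^3 = 7532, Σx^3·x^3 = 47514.
Right-hand side: Σx^2·y = 16439, Σx^3·y = 102353.
det = 1410·47514 − 7532² = 10263716.
α = (16439·47514 − 7532·102353)/10263716 = 5079925/5131858; β = (1410·102353 − 7532·16439)/10263716 = 10249591/5131858.
Residuals: -2522918/2565929, 5179224/2565929, 302986/150937, 160366/2565929, -105635/2565929; SSR = 23288525/2565929.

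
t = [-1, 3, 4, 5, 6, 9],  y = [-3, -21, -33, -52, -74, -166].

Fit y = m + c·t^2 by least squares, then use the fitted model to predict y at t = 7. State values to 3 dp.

AᵀA·[m, c]ᵀ = Aᵀy reads: 6·m + 168·c = -349;  168·m + 8820·c = -18130.
(Σ1 = 6, Σt^2 = 168, Σt^2·t^2 = 8820, Σy = -349, Σt^2·y = -18130.)
Δ = 6·8820 − 168² = 24696.
m = ((-349)·8820 − 168·(-18130))/24696 = -55/42; c = (6·(-18130) − 168·(-349))/24696 = -199/98.
At t = 7: ŷ = (-55/42)·(1) + (-199/98)·(49) = -2117/21.

ŷ = -100.810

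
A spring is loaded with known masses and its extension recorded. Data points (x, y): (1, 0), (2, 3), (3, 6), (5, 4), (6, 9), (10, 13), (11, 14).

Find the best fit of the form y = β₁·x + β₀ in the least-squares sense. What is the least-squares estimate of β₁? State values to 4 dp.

β₁ = 1.2930

Normal-equation sums: Σx·x = 296, Σx = 38, Σ1 = 7.
Moment sums: Σx·y = 382, Σy = 49.
det = 296·7 − 38² = 628.
β₁ = (382·7 − 38·49)/628 = 203/157; β₀ = (296·49 − 38·382)/628 = -3/157.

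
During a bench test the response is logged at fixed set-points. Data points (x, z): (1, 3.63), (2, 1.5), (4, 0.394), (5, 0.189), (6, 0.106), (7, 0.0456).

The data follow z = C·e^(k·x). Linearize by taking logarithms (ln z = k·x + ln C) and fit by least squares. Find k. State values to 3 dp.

k = -0.710

Linearized form: ln z = k·x + ln C. From the 6 transformed points,
Σx = 25.0000, Σ(x)² = 131.0000, Σln z = -6.2349, Σx·ln z = -45.0363.
Equations: 131.0000·k + 25.0000·ln C = -45.0363;  25.0000·k + 6·ln C = -6.2349.
Solving (det = 161.0000): k = -0.71022, ln C = 1.92012.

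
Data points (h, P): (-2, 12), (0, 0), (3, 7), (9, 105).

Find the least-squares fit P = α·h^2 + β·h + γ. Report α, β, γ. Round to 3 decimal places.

α = 1.580, β = -2.587, γ = 0.339

Entries of XᵀX: Σh^2·h^2 = 6658, Σh^2·h = 748, Σh^2 = 94, Σh·h = 94, Σh = 10, Σ1 = 4.
For XᵀP: Σh^2·P = 8616, Σh·P = 942, ΣP = 124.
So XᵀX·[α, β, γ]ᵀ = XᵀP: [[6658, 748, 94]; [748, 94, 10]; [94, 10, 4]]·[α, β, γ]ᵀ = [8616, 942, 124]ᵀ.
Inverting the 3×3 Gram matrix, [α, β, γ]ᵀ = [11537/7302, -18893/7302, 825/2434]ᵀ.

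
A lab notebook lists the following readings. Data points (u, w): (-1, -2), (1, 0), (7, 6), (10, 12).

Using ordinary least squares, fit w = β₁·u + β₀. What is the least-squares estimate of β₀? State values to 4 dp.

β₀ = -1.1810

Compute the Gram sums: Σu·u = 151, Σu = 17, Σ1 = 4.
For Aᵀw: Σu·w = 164, Σw = 16.
AᵀA·[β₁, β₀]ᵀ = Aᵀw becomes [[151, 17]; [17, 4]]·[β₁, β₀]ᵀ = [164, 16]ᵀ.
Eliminating β₀: 4·(row 1) − 17·(row 2) gives 315·β₁ = 4·164 − 17·16 = 384, so β₁ = 128/105.
Then β₀ = (16 − 17·(128/105))/4 = -124/105.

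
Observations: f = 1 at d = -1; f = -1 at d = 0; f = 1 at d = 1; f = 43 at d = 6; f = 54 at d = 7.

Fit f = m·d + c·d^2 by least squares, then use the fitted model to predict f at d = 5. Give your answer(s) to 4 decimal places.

Forming XᵀX = [[87, 559]; [559, 3699]] and Xᵀf = [636, 4196]ᵀ gives XᵀX·[m, c]ᵀ = Xᵀf.
det = 87·3699 − 559² = 9332.
m = (636·3699 − 559·4196)/9332 = 1750/2333; c = (87·4196 − 559·636)/9332 = 2382/2333.
At d = 5: f̂ = (1750/2333)·(5) + (2382/2333)·(25) = 68300/2333.

f̂ = 29.2756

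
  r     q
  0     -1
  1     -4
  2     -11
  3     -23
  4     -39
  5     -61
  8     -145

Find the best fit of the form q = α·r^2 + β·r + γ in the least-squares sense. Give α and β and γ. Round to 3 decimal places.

α = -2.095, β = -1.333, γ = -0.571

Compute the Gram sums: Σr^2·r^2 = 5075, Σr^2·r = 737, Σr^2 = 119, Σr·r = 119, Σr = 23, Σ1 = 7.
And Σr^2·q = -11684, Σr·q = -1716, Σq = -284.
Normal equations: [[5075, 737, 119]; [737, 119, 23]; [119, 23, 7]]·[α, β, γ]ᵀ = [-11684, -1716, -284]ᵀ.
Row-reducing yields α = -44/21, β = -4/3, γ = -4/7.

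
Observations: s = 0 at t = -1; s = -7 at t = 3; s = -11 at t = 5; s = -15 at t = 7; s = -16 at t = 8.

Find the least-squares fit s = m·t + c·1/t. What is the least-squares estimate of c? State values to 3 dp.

c = 1.731

Compute the Gram sums: Σt·t = 148, Σt·1/t = 5, Σ1/t·1/t = 837649/705600.
Moment sums: Σt·s = -309, Σ1/t·s = -911/105.
Δ = 148·(837649/705600) − 5² = 26583013/176400.
m = ((-309)·(837649/705600) − 5·(-911/105))/(26583013/176400) = -228223941/106332052; c = (148·(-911/105) − 5·(-309))/(26583013/176400) = 46026960/26583013.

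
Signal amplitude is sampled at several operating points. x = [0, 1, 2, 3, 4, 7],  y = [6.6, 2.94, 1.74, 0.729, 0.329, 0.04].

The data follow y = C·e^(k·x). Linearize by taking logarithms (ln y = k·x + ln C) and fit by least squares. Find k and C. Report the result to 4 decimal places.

k = -0.7313, C = 6.5798

With ln yᵢ as the transformed response and xᵢ as the regressor:
Σx = 17.0000, Σ(x)² = 79.0000, Σln y = -1.1273, Σx·ln y = -25.7410.
Equations: 79.0000·k + 17.0000·ln C = -25.7410;  17.0000·k + 6·ln C = -1.1273.
Solving (det = 185.0000): k = -0.73125, ln C = 1.88400, so C = exp(1.88400) = 6.57980.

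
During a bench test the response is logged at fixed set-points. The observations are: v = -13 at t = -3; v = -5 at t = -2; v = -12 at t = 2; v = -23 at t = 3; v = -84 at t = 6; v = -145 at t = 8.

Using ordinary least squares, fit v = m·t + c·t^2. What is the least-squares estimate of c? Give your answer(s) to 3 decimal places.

c = -2.049

Normal-equation sums: Σt·t = 126, Σt·t^2 = 728, Σt^2·t^2 = 5586.
For Aᵀv: Σt·v = -1708, Σt^2·v = -12696.
det = 126·5586 − 728² = 173852.
m = ((-1708)·5586 − 728·(-12696))/173852 = -10650/6209; c = (126·(-12696) − 728·(-1708))/173852 = -12724/6209.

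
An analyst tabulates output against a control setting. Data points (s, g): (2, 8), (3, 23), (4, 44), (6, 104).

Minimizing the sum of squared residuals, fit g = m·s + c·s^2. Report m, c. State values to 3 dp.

m = -2.141, c = 3.251

AᵀA·[m, c]ᵀ = Aᵀg reads: 65·m + 315·c = 885;  315·m + 1649·c = 4687.
(Σs·s = 65, Σs·s^2 = 315, Σs^2·s^2 = 1649, Σs·g = 885, Σs^2·g = 4687.)
Determinant 65·1649 − 315² = 7960.
m = (885·1649 − 315·4687)/7960 = -426/199; c = (65·4687 − 315·885)/7960 = 647/199.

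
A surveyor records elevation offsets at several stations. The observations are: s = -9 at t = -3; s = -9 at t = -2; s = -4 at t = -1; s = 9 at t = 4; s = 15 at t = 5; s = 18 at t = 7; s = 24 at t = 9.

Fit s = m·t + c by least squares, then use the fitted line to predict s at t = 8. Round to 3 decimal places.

ŝ = 21.441

Normal-equation sums: Σt·t = 185, Σt = 19, Σ1 = 7.
For Xᵀs: Σt·s = 502, Σs = 44.
Eliminating c: 7·(row 1) − 19·(row 2) gives 934·m = 7·502 − 19·44 = 2678, so m = 1339/467.
Then c = (44 − 19·(1339/467))/7 = -699/467.
At t = 8: ŝ = (1339/467)·(8) + (-699/467)·(1) = 10013/467.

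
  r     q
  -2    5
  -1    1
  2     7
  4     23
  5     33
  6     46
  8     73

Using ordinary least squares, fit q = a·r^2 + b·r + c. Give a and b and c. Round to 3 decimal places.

Forming AᵀA = [[6306, 916, 150]; [916, 150, 22]; [150, 22, 7]] and Aᵀq = [7570, 1120, 188]ᵀ gives AᵀA·[a, b, c]ᵀ = Aᵀq.
Inverting the 3×3 Gram matrix, [a, b, c]ᵀ = [89439/91601, 107696/91601, 205118/91601]ᵀ.

a = 0.976, b = 1.176, c = 2.239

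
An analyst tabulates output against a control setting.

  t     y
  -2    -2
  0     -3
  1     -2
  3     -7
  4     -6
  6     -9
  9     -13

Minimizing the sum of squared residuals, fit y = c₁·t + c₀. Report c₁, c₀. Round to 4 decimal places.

c₁ = -1.0476, c₀ = -2.8571

With design matrix X, XᵀX = [[147, 21]; [21, 7]] and Xᵀy = [-214, -42]ᵀ.
Eliminating c₀: 7·(row 1) − 21·(row 2) gives 588·c₁ = 7·(-214) − 21·(-42) = -616, so c₁ = -22/21.
Then c₀ = ((-42) − 21·(-22/21))/7 = -20/7.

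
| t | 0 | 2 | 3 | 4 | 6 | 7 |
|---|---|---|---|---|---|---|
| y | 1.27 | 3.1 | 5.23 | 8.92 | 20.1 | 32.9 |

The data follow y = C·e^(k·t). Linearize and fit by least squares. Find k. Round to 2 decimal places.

Taking logs, ln y = k·t + ln C, so regress ln y on t.
XᵀX = [[114.0000, 22.0000]; [22.0000, 6]], rhs = [58.4378, 11.7073]ᵀ  (here Σt = 22.0000, Σ(t)² = 114.0000, Σln y = 11.7073, Σt·ln y = 58.4378).
Slope k = (n·Σt·ln y − Σt·Σln y)/(n·Σ(t)² − (Σt)²) = (6·58.4378 − 22.0000·11.7073)/200.0000 = 0.46533; ln C = (Σln y − k·Σt)/n = 0.24501.

k = 0.47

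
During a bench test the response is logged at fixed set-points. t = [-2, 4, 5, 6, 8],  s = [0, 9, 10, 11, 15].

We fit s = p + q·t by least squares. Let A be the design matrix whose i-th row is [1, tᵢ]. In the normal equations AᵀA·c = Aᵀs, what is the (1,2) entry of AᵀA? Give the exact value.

Row 1 ↔ basis 1, column 2 ↔ basis t, so (AᵀA)_{1,2} = Σᵢ t = (1)·(-2) + (1)·(4) + (1)·(5) + (1)·(6) + (1)·(8) = 21.

21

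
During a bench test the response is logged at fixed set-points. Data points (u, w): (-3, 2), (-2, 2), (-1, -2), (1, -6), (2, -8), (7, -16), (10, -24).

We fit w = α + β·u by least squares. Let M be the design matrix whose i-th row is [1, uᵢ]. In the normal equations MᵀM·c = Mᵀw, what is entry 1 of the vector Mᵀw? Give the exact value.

Entry 1 ↔ basis 1, so (Mᵀw)_{1} = Σᵢ wᵢ = (1)·(2) + (1)·(2) + (1)·(-2) + (1)·(-6) + (1)·(-8) + (1)·(-16) + (1)·(-24) = -52.

-52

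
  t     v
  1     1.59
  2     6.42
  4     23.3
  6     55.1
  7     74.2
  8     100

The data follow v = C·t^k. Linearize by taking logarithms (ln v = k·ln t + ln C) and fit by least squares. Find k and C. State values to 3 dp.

With ln vᵢ as the transformed response and ln tᵢ as the regressor:
Sums: Σln t = 7.8966, Σ(ln t)² = 13.7233, Σln v = 18.3927, Σln t·ln v = 30.7937.
Normal system: [[13.7233, 7.8966]; [7.8966, 6]]·[k, ln C]ᵀ = [30.7937, 18.3927]ᵀ.
Solving (det = 19.9843): k = 1.97773, ln C = 0.46258, so C = exp(0.46258) = 1.58816.

k = 1.978, C = 1.588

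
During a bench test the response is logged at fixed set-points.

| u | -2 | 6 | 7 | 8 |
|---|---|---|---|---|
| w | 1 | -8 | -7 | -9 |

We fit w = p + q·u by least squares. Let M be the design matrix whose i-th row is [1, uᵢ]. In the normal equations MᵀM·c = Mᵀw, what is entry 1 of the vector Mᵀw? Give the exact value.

Entry 1 ↔ basis 1, so (Mᵀw)_{1} = Σᵢ wᵢ = (1)·(1) + (1)·(-8) + (1)·(-7) + (1)·(-9) = -23.

-23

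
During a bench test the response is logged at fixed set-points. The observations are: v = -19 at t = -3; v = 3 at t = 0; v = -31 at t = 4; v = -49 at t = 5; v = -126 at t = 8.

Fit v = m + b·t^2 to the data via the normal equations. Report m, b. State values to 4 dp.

m = 0.9849, b = -1.9906

From the data, Σ1 = 5, Σt^2 = 114, Σt^2·t^2 = 5058.
And Σv = -222, Σt^2·v = -9956.
Normal equations: [[5, 114]; [114, 5058]]·[m, b]ᵀ = [-222, -9956]ᵀ.
Eliminating b: 5058·(row 1) − 114·(row 2) gives 12294·m = 5058·(-222) − 114·(-9956) = 12108, so m = 2018/2049.
Then b = ((-9956) − 114·(2018/2049))/5058 = -12236/6147.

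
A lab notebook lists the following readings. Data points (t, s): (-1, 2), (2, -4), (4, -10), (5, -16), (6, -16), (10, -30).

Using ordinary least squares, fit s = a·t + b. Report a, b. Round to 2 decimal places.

From the data, Σt·t = 182, Σt = 26, Σ1 = 6.
For Aᵀs: Σt·s = -526, Σs = -74.
Eliminating b: 6·(row 1) − 26·(row 2) gives 416·a = 6·(-526) − 26·(-74) = -1232, so a = -77/26.
Then b = ((-74) − 26·(-77/26))/6 = 1/2.

a = -2.96, b = 0.50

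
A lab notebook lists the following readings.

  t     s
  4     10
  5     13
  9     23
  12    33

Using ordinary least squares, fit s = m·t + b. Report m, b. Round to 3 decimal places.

Setting ∂/∂m … = 0 gives: 266·m + 30·b = 708;  30·m + 4·b = 79.
det = 266·4 − 30² = 164.
m = (708·4 − 30·79)/164 = 231/82; b = (266·79 − 30·708)/164 = -113/82.

m = 2.817, b = -1.378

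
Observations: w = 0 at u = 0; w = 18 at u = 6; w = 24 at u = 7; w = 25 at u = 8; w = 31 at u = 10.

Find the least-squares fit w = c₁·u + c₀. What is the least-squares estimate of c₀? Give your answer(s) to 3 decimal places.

Forming XᵀX = [[249, 31]; [31, 5]] and Xᵀw = [786, 98]ᵀ gives XᵀX·[c₁, c₀]ᵀ = Xᵀw.
Δ = 249·5 − 31² = 284.
c₁ = (786·5 − 31·98)/284 = 223/71; c₀ = (249·98 − 31·786)/284 = 9/71.

c₀ = 0.127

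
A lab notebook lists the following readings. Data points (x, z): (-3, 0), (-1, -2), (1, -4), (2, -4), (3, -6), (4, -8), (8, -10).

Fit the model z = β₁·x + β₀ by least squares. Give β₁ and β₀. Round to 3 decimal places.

β₁ = -0.947, β₀ = -2.962

Compute the Gram sums: Σx·x = 104, Σx = 14, Σ1 = 7.
Right-hand side: Σx·z = -140, Σz = -34.
Normal equations: [[104, 14]; [14, 7]]·[β₁, β₀]ᵀ = [-140, -34]ᵀ.
det = 104·7 − 14² = 532.
β₁ = ((-140)·7 − 14·(-34))/532 = -18/19; β₀ = (104·(-34) − 14·(-140))/532 = -394/133.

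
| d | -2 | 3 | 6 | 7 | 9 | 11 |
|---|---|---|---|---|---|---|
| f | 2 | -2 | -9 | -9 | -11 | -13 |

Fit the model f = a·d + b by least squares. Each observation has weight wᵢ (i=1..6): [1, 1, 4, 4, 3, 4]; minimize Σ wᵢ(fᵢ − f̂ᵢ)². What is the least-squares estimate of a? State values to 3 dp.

a = -1.150

Forming AᵀWA = [[1080, 124]; [124, 17]] and AᵀWf = [-1347, -157]ᵀ gives AᵀWA·[a, b]ᵀ = AᵀWf.
Δ = 1080·17 − 124² = 2984.
a = ((-1347)·17 − 124·(-157))/2984 = -3431/2984; b = (1080·(-157) − 124·(-1347))/2984 = -633/746.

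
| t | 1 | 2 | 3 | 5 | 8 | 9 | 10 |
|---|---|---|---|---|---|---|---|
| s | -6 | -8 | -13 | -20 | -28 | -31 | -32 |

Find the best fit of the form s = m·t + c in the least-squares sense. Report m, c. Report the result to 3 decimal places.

m = -3.022, c = -3.309

From the data, Σt·t = 284, Σt = 38, Σ1 = 7.
And Σt·s = -984, Σs = -138.
AᵀA·[m, c]ᵀ = Aᵀs becomes [[284, 38]; [38, 7]]·[m, c]ᵀ = [-984, -138]ᵀ.
Eliminating c: 7·(row 1) − 38·(row 2) gives 544·m = 7·(-984) − 38·(-138) = -1644, so m = -411/136.
Then c = ((-138) − 38·(-411/136))/7 = -225/68.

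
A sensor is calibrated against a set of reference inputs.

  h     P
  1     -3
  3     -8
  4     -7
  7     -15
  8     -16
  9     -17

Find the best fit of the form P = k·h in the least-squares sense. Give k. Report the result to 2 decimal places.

Entries of XᵀX: Σh·h = 220.
For XᵀP: Σh·P = -441.
So XᵀX·[k]ᵀ = XᵀP: [[220]]·[k]ᵀ = [-441]ᵀ.
Hence k = -441 / 220 ≈ -2.00455.

k = -2.00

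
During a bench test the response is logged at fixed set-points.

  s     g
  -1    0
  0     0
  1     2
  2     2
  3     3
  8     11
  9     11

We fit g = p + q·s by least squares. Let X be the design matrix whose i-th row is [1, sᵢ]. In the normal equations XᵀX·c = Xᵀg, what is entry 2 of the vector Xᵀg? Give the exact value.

Entry 2 ↔ basis s, so (Xᵀg)_{2} = Σᵢ (s)·gᵢ = (-1)·(0) + (0)·(0) + (1)·(2) + (2)·(2) + (3)·(3) + (8)·(11) + (9)·(11) = 202.

202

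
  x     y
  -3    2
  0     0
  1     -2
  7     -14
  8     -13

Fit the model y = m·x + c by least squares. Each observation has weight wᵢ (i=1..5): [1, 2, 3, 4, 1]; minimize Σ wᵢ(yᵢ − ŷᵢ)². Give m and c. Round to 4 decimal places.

With design matrix A, AᵀWA = [[272, 36]; [36, 11]] and AᵀWy = [-508, -73]ᵀ.
det = 272·11 − 36² = 1696.
m = ((-508)·11 − 36·(-73))/1696 = -185/106; c = (272·(-73) − 36·(-508))/1696 = -49/53.

m = -1.7453, c = -0.9245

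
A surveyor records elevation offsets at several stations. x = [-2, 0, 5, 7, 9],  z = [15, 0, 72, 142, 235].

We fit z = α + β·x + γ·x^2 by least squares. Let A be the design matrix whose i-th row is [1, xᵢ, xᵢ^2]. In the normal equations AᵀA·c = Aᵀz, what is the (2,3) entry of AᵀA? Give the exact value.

1189

Row 2 ↔ basis x, column 3 ↔ basis x^2, so (AᵀA)_{2,3} = Σᵢ (x)·(x^2) = (-2)·(4) + (0)·(0) + (5)·(25) + (7)·(49) + (9)·(81) = 1189.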